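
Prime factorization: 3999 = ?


3999 / 3 = 1333
1333 / 31 = 43
43 / 43 = 1
3999 = 3 × 31 × 43


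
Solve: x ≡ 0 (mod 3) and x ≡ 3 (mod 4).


M = 3*4 = 12
M1 = M/3 = 4, M2 = M/4 = 3
M1^(-1) mod 3 = 1, M2^(-1) mod 4 = 3
x = 0*4*1 + 3*3*3 = 27
27 mod 12 = 3
Check: 3 mod 3 = 0 ✓, 3 mod 4 = 3 ✓

x ≡ 3 (mod 12)


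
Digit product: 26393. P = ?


2 × 6 × 3 × 9 × 3 = 972


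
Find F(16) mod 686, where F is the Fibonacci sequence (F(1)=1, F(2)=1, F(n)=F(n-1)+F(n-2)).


F(k) mod 686 for k=1..16:
1, 1, 2, 3, 5, 8, 13, 21, 34, 55, 89, 144, 233, 377, 610, 301
F(16) mod 686 = 301


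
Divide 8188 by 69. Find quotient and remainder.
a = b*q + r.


8188 = 69 * 118 + 46
Check: 8142 + 46 = 8188

q = 118, r = 46


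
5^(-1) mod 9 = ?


Use the extended Euclidean algorithm on (9, 5); each row r = 9*s + 5*t:
r=9, s=1, t=0
r=5, s=0, t=1
q=1: r=4, s=1, t=-1   [9*(1) + 5*(-1) = 4]
q=1: r=1, s=-1, t=2   [9*(-1) + 5*(2) = 1]
q=4: r=0, s=5, t=-9   [9*(5) + 5*(-9) = 0]
GCD = 1 with t = 2, so 5*(2) ≡ 1 (mod 9)
Inverse = 2 mod 9 = 2
Check: 5 * 2 = 10 ≡ 1 (mod 9)

5^(-1) ≡ 2 (mod 9)


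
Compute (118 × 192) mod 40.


118 × 192 = 22656
22656 mod 40 = 16


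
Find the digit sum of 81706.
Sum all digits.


8 + 1 + 7 + 0 + 6 = 22


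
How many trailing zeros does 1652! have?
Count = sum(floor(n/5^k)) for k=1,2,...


floor(1652/5) = 330
floor(1652/25) = 66
floor(1652/125) = 13
floor(1652/625) = 2
Total = 411

411 trailing zeros


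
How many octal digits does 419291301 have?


419291301 in base 8 = 3077360245
Number of digits = 10

10 digits (base 8)


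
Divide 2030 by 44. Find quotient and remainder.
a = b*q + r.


2030 = 44 * 46 + 6
Check: 2024 + 6 = 2030

q = 46, r = 6


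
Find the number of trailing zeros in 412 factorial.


floor(412/5) = 82
floor(412/25) = 16
floor(412/125) = 3
Total = 101

101 trailing zeros


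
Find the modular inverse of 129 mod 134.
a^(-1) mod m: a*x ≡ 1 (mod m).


Use the extended Euclidean algorithm on (134, 129); each row r = 134*s + 129*t:
r=134, s=1, t=0
r=129, s=0, t=1
q=1: r=5, s=1, t=-1   [134*(1) + 129*(-1) = 5]
q=25: r=4, s=-25, t=26   [134*(-25) + 129*(26) = 4]
q=1: r=1, s=26, t=-27   [134*(26) + 129*(-27) = 1]
q=4: r=0, s=-129, t=134   [134*(-129) + 129*(134) = 0]
GCD = 1 with t = -27, so 129*(-27) ≡ 1 (mod 134)
Inverse = -27 mod 134 = 107
Check: 129 * 107 = 13803 ≡ 1 (mod 134)

129^(-1) ≡ 107 (mod 134)


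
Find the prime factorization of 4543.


4543 / 7 = 649
649 / 11 = 59
59 / 59 = 1
4543 = 7 × 11 × 59


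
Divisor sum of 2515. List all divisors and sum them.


Divisors of 2515: 1, 5, 503, 2515
Sum = 1 + 5 + 503 + 2515 = 3024

σ(2515) = 3024


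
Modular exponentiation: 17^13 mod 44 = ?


17^1 mod 44 = 17
17^2 mod 44 = 25
17^3 mod 44 = 29
17^4 mod 44 = 9
17^5 mod 44 = 21
17^6 mod 44 = 5
17^7 mod 44 = 41
17^8 mod 44 = 37
17^9 mod 44 = 13
17^10 mod 44 = 1
17^11 mod 44 = 17
17^12 mod 44 = 25
17^13 mod 44 = 29


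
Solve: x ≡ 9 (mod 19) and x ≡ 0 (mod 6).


M = 19*6 = 114
M1 = M/19 = 6, M2 = M/6 = 19
M1^(-1) mod 19 = 16, M2^(-1) mod 6 = 1
x = 9*6*16 + 0*19*1 = 864
864 mod 114 = 66
Check: 66 mod 19 = 9 ✓, 66 mod 6 = 0 ✓

x ≡ 66 (mod 114)


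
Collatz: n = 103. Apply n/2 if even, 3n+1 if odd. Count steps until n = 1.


103 → 310 → 155 → 466 → 233 → 700 → 350 → 175 → 526 → 263 → 790 → 395 → 1186 → 593 → 1780 → 890 → 445 → 1336 → 668 → 334 → 167 → 502 → 251 → 754 → 377 → 1132 → 566 → 283 → 850 → 425 → 1276 → 638 → 319 → 958 → 479 → 1438 → 719 → 2158 → 1079 → 3238 → 1619 → 4858 → 2429 → 7288 → 3644 → 1822 → 911 → 2734 → 1367 → 4102 → 2051 → 6154 → 3077 → 9232 → 4616 → 2308 → 1154 → 577 → 1732 → 866 → 433 → 1300 → 650 → 325 → 976 → 488 → 244 → 122 → 61 → 184 → 92 → 46 → 23 → 70 → 35 → 106 → 53 → 160 → 80 → 40 → 20 → 10 → 5 → 16 → 8 → 4 → 2 → 1
Total steps = 87

87 steps


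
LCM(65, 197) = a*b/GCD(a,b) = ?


GCD(65, 197) = 1
LCM = 65*197/1 = 12805/1 = 12805

LCM = 12805


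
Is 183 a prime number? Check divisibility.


183 / 3 = 61 (exact division)
183 is NOT prime.

No, 183 is not prime


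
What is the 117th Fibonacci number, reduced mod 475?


F(k) mod 475 for k=1..117:
1, 1, 2, 3, 5, 8, 13, 21, 34, 55, 89, 144, 233, 377, 135, 37, 172, 209, 381, 115, 21, 136, 157, 293, 450, 268, 243, 36, 279, 315, 119, 434, 78, 37, 115, 152, 267, 419, 211, 155, 366, 46, 412, 458, 395, 378, 298, 201, 24, 225, 249, 474, 248, 247, 20, 267, 287, 79, 366, 445, 336, 306, 167, 473, 165, 163, 328, 16, 344, 360, 229, 114, 343, 457, 325, 307, 157, 464, 146, 135, 281, 416, 222, 163, 385, 73, 458, 56, 39, 95, 134, 229, 363, 117, 5, 122, 127, 249, 376, 150, 51, 201, 252, 453, 230, 208, 438, 171, 134, 305, 439, 269, 233, 27, 260, 287, 72
F(117) mod 475 = 72


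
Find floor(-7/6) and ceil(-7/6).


-7/6 = -1.1667
floor = -2
ceil = -1

floor = -2, ceil = -1


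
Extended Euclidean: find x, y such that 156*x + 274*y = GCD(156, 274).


Tabular extended Euclidean (each row: r = 156*s + 274*t):
r=156, s=1, t=0
r=274, s=0, t=1
q=0: r=156, s=1, t=0   [156*(1) + 274*(0) = 156]
q=1: r=118, s=-1, t=1   [156*(-1) + 274*(1) = 118]
q=1: r=38, s=2, t=-1   [156*(2) + 274*(-1) = 38]
q=3: r=4, s=-7, t=4   [156*(-7) + 274*(4) = 4]
q=9: r=2, s=65, t=-37   [156*(65) + 274*(-37) = 2]
q=2: r=0, s=-137, t=78   [156*(-137) + 274*(78) = 0]
GCD = 2; from the row with r=2: x=65, y=-37
Check: 156*(65) + 274*(-37) = 10140 - 10138 = 2

GCD = 2, x = 65, y = -37


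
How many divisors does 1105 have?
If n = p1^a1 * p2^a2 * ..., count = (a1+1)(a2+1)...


1105 = 5^1 × 13^1 × 17^1
d(1105) = (1+1) × (1+1) × (1+1) = 8

8 divisors


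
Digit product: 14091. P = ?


1 × 4 × 0 × 9 × 1 = 0


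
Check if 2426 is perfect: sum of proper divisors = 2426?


Proper divisors of 2426: 1, 2, 1213
Sum = 1 + 2 + 1213 = 1216

No, 2426 is not perfect (1216 ≠ 2426)


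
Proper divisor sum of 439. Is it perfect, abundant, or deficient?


Proper divisors: 1
Sum = 1 = 1
1 < 439 → deficient

s(439) = 1 (deficient)


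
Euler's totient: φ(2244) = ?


2244 = 2^2 × 3 × 11 × 17
Prime factors: 2, 3, 11, 17
φ(2244) = 2244 × (1-1/2) × (1-1/3) × (1-1/11) × (1-1/17)
= 2244 × 1/2 × 2/3 × 10/11 × 16/17 = 640

φ(2244) = 640


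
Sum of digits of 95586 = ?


9 + 5 + 5 + 8 + 6 = 33


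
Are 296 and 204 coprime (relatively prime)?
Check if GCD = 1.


Euclidean algorithm:
296 = 1 * 204 + 92
204 = 2 * 92 + 20
92 = 4 * 20 + 12
20 = 1 * 12 + 8
12 = 1 * 8 + 4
8 = 2 * 4 + 0
GCD(296, 204) = 4

No, not coprime (GCD = 4)


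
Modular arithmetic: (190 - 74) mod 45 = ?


190 - 74 = 116
116 mod 45 = 26


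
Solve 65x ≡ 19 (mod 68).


GCD(65, 68) = 1, unique solution
a^(-1) mod 68 = 45
x = 45 * 19 mod 68 = 39

x ≡ 39 (mod 68)


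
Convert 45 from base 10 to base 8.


45 (base 10) = 45 (decimal)
45 (decimal) = 55 (base 8)


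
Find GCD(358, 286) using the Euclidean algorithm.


358 = 1 * 286 + 72
286 = 3 * 72 + 70
72 = 1 * 70 + 2
70 = 35 * 2 + 0
GCD = 2


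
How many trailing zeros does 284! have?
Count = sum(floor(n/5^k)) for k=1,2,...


floor(284/5) = 56
floor(284/25) = 11
floor(284/125) = 2
Total = 69

69 trailing zeros


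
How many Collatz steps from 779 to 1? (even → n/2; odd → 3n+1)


779 → 2338 → 1169 → 3508 → 1754 → 877 → 2632 → 1316 → 658 → 329 → 988 → 494 → 247 → 742 → 371 → 1114 → 557 → 1672 → 836 → 418 → 209 → 628 → 314 → 157 → 472 → 236 → 118 → 59 → 178 → 89 → 268 → 134 → 67 → 202 → 101 → 304 → 152 → 76 → 38 → 19 → 58 → 29 → 88 → 44 → 22 → 11 → 34 → 17 → 52 → 26 → 13 → 40 → 20 → 10 → 5 → 16 → 8 → 4 → 2 → 1
Total steps = 59

59 steps


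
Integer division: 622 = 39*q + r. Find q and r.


622 = 39 * 15 + 37
Check: 585 + 37 = 622

q = 15, r = 37


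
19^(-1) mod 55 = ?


Use the extended Euclidean algorithm on (55, 19); each row r = 55*s + 19*t:
r=55, s=1, t=0
r=19, s=0, t=1
q=2: r=17, s=1, t=-2   [55*(1) + 19*(-2) = 17]
q=1: r=2, s=-1, t=3   [55*(-1) + 19*(3) = 2]
q=8: r=1, s=9, t=-26   [55*(9) + 19*(-26) = 1]
q=2: r=0, s=-19, t=55   [55*(-19) + 19*(55) = 0]
GCD = 1 with t = -26, so 19*(-26) ≡ 1 (mod 55)
Inverse = -26 mod 55 = 29
Check: 19 * 29 = 551 ≡ 1 (mod 55)

19^(-1) ≡ 29 (mod 55)


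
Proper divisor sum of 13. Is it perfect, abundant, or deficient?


Proper divisors: 1
Sum = 1 = 1
1 < 13 → deficient

s(13) = 1 (deficient)


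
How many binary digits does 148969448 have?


148969448 in base 2 = 1000111000010001011111101000
Number of digits = 28

28 digits (base 2)


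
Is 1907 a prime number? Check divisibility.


Check divisors up to sqrt(1907) = 43.6692
No divisors found.
1907 is prime.

Yes, 1907 is prime


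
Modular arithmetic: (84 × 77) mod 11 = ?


84 × 77 = 6468
6468 mod 11 = 0


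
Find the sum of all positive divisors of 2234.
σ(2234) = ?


Divisors of 2234: 1, 2, 1117, 2234
Sum = 1 + 2 + 1117 + 2234 = 3354

σ(2234) = 3354


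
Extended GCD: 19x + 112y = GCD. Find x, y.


Tabular extended Euclidean (each row: r = 19*s + 112*t):
r=19, s=1, t=0
r=112, s=0, t=1
q=0: r=19, s=1, t=0   [19*(1) + 112*(0) = 19]
q=5: r=17, s=-5, t=1   [19*(-5) + 112*(1) = 17]
q=1: r=2, s=6, t=-1   [19*(6) + 112*(-1) = 2]
q=8: r=1, s=-53, t=9   [19*(-53) + 112*(9) = 1]
q=2: r=0, s=112, t=-19   [19*(112) + 112*(-19) = 0]
GCD = 1; from the row with r=1: x=-53, y=9
Check: 19*(-53) + 112*(9) = -1007 + 1008 = 1

GCD = 1, x = -53, y = 9


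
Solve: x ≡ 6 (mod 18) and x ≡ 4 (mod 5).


M = 18*5 = 90
M1 = M/18 = 5, M2 = M/5 = 18
M1^(-1) mod 18 = 11, M2^(-1) mod 5 = 2
x = 6*5*11 + 4*18*2 = 474
474 mod 90 = 24
Check: 24 mod 18 = 6 ✓, 24 mod 5 = 4 ✓

x ≡ 24 (mod 90)


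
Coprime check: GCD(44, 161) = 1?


Euclidean algorithm:
161 = 3 * 44 + 29
44 = 1 * 29 + 15
29 = 1 * 15 + 14
15 = 1 * 14 + 1
14 = 14 * 1 + 0
GCD(44, 161) = 1

Yes, coprime (GCD = 1)


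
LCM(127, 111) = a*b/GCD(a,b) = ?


GCD(127, 111) = 1
LCM = 127*111/1 = 14097/1 = 14097

LCM = 14097


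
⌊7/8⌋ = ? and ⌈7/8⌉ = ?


7/8 = 0.8750
floor = 0
ceil = 1

floor = 0, ceil = 1


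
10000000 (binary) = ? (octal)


10000000 (base 2) = 128 (decimal)
128 (decimal) = 200 (base 8)


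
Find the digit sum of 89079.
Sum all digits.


8 + 9 + 0 + 7 + 9 = 33


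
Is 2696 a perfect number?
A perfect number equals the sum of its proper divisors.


Proper divisors of 2696: 1, 2, 4, 8, 337, 674, 1348
Sum = 1 + 2 + 4 + 8 + 337 + 674 + 1348 = 2374

No, 2696 is not perfect (2374 ≠ 2696)


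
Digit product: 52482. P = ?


5 × 2 × 4 × 8 × 2 = 640


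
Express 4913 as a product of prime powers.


4913 / 17 = 289
289 / 17 = 17
17 / 17 = 1
4913 = 17^3


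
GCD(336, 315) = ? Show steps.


336 = 1 * 315 + 21
315 = 15 * 21 + 0
GCD = 21


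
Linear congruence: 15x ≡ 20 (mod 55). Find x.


GCD(15, 55) = 5 divides 20
Divide: 3x ≡ 4 (mod 11)
x ≡ 5 (mod 11)


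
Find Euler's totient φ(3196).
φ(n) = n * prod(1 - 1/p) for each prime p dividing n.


3196 = 2^2 × 17 × 47
Prime factors: 2, 17, 47
φ(3196) = 3196 × (1-1/2) × (1-1/17) × (1-1/47)
= 3196 × 1/2 × 16/17 × 46/47 = 1472

φ(3196) = 1472


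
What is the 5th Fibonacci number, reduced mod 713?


F(k) mod 713 for k=1..5:
1, 1, 2, 3, 5
F(5) mod 713 = 5


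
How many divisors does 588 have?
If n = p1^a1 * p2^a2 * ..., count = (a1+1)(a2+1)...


588 = 2^2 × 3^1 × 7^2
d(588) = (2+1) × (1+1) × (2+1) = 18

18 divisors


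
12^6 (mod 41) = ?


12^1 mod 41 = 12
12^2 mod 41 = 21
12^3 mod 41 = 6
12^4 mod 41 = 31
12^5 mod 41 = 3
12^6 mod 41 = 36


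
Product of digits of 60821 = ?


6 × 0 × 8 × 2 × 1 = 0


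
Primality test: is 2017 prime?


Check divisors up to sqrt(2017) = 44.9110
No divisors found.
2017 is prime.

Yes, 2017 is prime


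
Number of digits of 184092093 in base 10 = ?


184092093 has 9 digits in base 10
floor(log10(184092093)) + 1 = floor(8.2650) + 1 = 9

9 digits (base 10)


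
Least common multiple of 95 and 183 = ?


GCD(95, 183) = 1
LCM = 95*183/1 = 17385/1 = 17385

LCM = 17385


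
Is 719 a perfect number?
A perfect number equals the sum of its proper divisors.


Proper divisors of 719: 1
Sum = 1 = 1

No, 719 is not perfect (1 ≠ 719)


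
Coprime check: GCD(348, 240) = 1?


Euclidean algorithm:
348 = 1 * 240 + 108
240 = 2 * 108 + 24
108 = 4 * 24 + 12
24 = 2 * 12 + 0
GCD(348, 240) = 12

No, not coprime (GCD = 12)


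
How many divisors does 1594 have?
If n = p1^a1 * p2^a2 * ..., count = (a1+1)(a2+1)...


1594 = 2^1 × 797^1
d(1594) = (1+1) × (1+1) = 4

4 divisors


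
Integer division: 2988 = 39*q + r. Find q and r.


2988 = 39 * 76 + 24
Check: 2964 + 24 = 2988

q = 76, r = 24


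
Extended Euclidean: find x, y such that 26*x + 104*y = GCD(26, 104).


Tabular extended Euclidean (each row: r = 26*s + 104*t):
r=26, s=1, t=0
r=104, s=0, t=1
q=0: r=26, s=1, t=0   [26*(1) + 104*(0) = 26]
q=4: r=0, s=-4, t=1   [26*(-4) + 104*(1) = 0]
GCD = 26; from the row with r=26: x=1, y=0
Check: 26*(1) + 104*(0) = 26 + 0 = 26

GCD = 26, x = 1, y = 0


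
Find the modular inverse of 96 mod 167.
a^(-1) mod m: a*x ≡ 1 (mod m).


Use the extended Euclidean algorithm on (167, 96); each row r = 167*s + 96*t:
r=167, s=1, t=0
r=96, s=0, t=1
q=1: r=71, s=1, t=-1   [167*(1) + 96*(-1) = 71]
q=1: r=25, s=-1, t=2   [167*(-1) + 96*(2) = 25]
q=2: r=21, s=3, t=-5   [167*(3) + 96*(-5) = 21]
q=1: r=4, s=-4, t=7   [167*(-4) + 96*(7) = 4]
q=5: r=1, s=23, t=-40   [167*(23) + 96*(-40) = 1]
q=4: r=0, s=-96, t=167   [167*(-96) + 96*(167) = 0]
GCD = 1 with t = -40, so 96*(-40) ≡ 1 (mod 167)
Inverse = -40 mod 167 = 127
Check: 96 * 127 = 12192 ≡ 1 (mod 167)

96^(-1) ≡ 127 (mod 167)


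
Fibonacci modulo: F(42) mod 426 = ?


F(k) mod 426 for k=1..42:
1, 1, 2, 3, 5, 8, 13, 21, 34, 55, 89, 144, 233, 377, 184, 135, 319, 28, 347, 375, 296, 245, 115, 360, 49, 409, 32, 15, 47, 62, 109, 171, 280, 25, 305, 330, 209, 113, 322, 9, 331, 340
F(42) mod 426 = 340


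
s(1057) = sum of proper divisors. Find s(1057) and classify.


Proper divisors: 1, 7, 151
Sum = 1 + 7 + 151 = 159
159 < 1057 → deficient

s(1057) = 159 (deficient)


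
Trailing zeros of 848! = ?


floor(848/5) = 169
floor(848/25) = 33
floor(848/125) = 6
floor(848/625) = 1
Total = 209

209 trailing zeros


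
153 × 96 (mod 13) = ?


153 × 96 = 14688
14688 mod 13 = 11


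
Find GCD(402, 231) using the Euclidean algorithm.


402 = 1 * 231 + 171
231 = 1 * 171 + 60
171 = 2 * 60 + 51
60 = 1 * 51 + 9
51 = 5 * 9 + 6
9 = 1 * 6 + 3
6 = 2 * 3 + 0
GCD = 3


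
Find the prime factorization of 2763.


2763 / 3 = 921
921 / 3 = 307
307 / 307 = 1
2763 = 3^2 × 307


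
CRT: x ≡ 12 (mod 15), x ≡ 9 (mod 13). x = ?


M = 15*13 = 195
M1 = M/15 = 13, M2 = M/13 = 15
M1^(-1) mod 15 = 7, M2^(-1) mod 13 = 7
x = 12*13*7 + 9*15*7 = 2037
2037 mod 195 = 87
Check: 87 mod 15 = 12 ✓, 87 mod 13 = 9 ✓

x ≡ 87 (mod 195)


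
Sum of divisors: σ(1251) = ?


Divisors of 1251: 1, 3, 9, 139, 417, 1251
Sum = 1 + 3 + 9 + 139 + 417 + 1251 = 1820

σ(1251) = 1820


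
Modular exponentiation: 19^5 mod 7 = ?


19^1 mod 7 = 5
19^2 mod 7 = 4
19^3 mod 7 = 6
19^4 mod 7 = 2
19^5 mod 7 = 3


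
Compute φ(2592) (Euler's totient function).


2592 = 2^5 × 3^4
Prime factors: 2, 3
φ(2592) = 2592 × (1-1/2) × (1-1/3)
= 2592 × 1/2 × 2/3 = 864

φ(2592) = 864


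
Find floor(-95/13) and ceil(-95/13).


-95/13 = -7.3077
floor = -8
ceil = -7

floor = -8, ceil = -7


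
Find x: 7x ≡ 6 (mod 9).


GCD(7, 9) = 1, unique solution
a^(-1) mod 9 = 4
x = 4 * 6 mod 9 = 6

x ≡ 6 (mod 9)


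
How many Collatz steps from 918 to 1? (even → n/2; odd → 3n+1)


918 → 459 → 1378 → 689 → 2068 → 1034 → 517 → 1552 → 776 → 388 → 194 → 97 → 292 → 146 → 73 → 220 → 110 → 55 → 166 → 83 → 250 → 125 → 376 → 188 → 94 → 47 → 142 → 71 → 214 → 107 → 322 → 161 → 484 → 242 → 121 → 364 → 182 → 91 → 274 → 137 → 412 → 206 → 103 → 310 → 155 → 466 → 233 → 700 → 350 → 175 → 526 → 263 → 790 → 395 → 1186 → 593 → 1780 → 890 → 445 → 1336 → 668 → 334 → 167 → 502 → 251 → 754 → 377 → 1132 → 566 → 283 → 850 → 425 → 1276 → 638 → 319 → 958 → 479 → 1438 → 719 → 2158 → 1079 → 3238 → 1619 → 4858 → 2429 → 7288 → 3644 → 1822 → 911 → 2734 → 1367 → 4102 → 2051 → 6154 → 3077 → 9232 → 4616 → 2308 → 1154 → 577 → 1732 → 866 → 433 → 1300 → 650 → 325 → 976 → 488 → 244 → 122 → 61 → 184 → 92 → 46 → 23 → 70 → 35 → 106 → 53 → 160 → 80 → 40 → 20 → 10 → 5 → 16 → 8 → 4 → 2 → 1
Total steps = 129

129 steps


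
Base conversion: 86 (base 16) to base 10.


86 (base 16) = 134 (decimal)
134 (decimal) = 134 (base 10)


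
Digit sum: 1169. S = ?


1 + 1 + 6 + 9 = 17


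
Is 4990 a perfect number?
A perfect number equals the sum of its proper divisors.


Proper divisors of 4990: 1, 2, 5, 10, 499, 998, 2495
Sum = 1 + 2 + 5 + 10 + 499 + 998 + 2495 = 4010

No, 4990 is not perfect (4010 ≠ 4990)


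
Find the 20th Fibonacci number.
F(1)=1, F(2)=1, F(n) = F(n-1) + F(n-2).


Sequence: 1, 1, 2, 3, 5, 8, 13, 21, 34, 55, 89, 144, 233, 377, 610, 987, 1597, 2584, 4181, 6765
F(20) = 6765


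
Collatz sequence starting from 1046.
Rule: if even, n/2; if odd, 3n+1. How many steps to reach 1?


1046 → 523 → 1570 → 785 → 2356 → 1178 → 589 → 1768 → 884 → 442 → 221 → 664 → 332 → 166 → 83 → 250 → 125 → 376 → 188 → 94 → 47 → 142 → 71 → 214 → 107 → 322 → 161 → 484 → 242 → 121 → 364 → 182 → 91 → 274 → 137 → 412 → 206 → 103 → 310 → 155 → 466 → 233 → 700 → 350 → 175 → 526 → 263 → 790 → 395 → 1186 → 593 → 1780 → 890 → 445 → 1336 → 668 → 334 → 167 → 502 → 251 → 754 → 377 → 1132 → 566 → 283 → 850 → 425 → 1276 → 638 → 319 → 958 → 479 → 1438 → 719 → 2158 → 1079 → 3238 → 1619 → 4858 → 2429 → 7288 → 3644 → 1822 → 911 → 2734 → 1367 → 4102 → 2051 → 6154 → 3077 → 9232 → 4616 → 2308 → 1154 → 577 → 1732 → 866 → 433 → 1300 → 650 → 325 → 976 → 488 → 244 → 122 → 61 → 184 → 92 → 46 → 23 → 70 → 35 → 106 → 53 → 160 → 80 → 40 → 20 → 10 → 5 → 16 → 8 → 4 → 2 → 1
Total steps = 124

124 steps


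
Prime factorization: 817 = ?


817 / 19 = 43
43 / 43 = 1
817 = 19 × 43


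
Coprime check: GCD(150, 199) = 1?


Euclidean algorithm:
199 = 1 * 150 + 49
150 = 3 * 49 + 3
49 = 16 * 3 + 1
3 = 3 * 1 + 0
GCD(150, 199) = 1

Yes, coprime (GCD = 1)


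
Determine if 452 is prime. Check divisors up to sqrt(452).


452 / 2 = 226 (exact division)
452 is NOT prime.

No, 452 is not prime


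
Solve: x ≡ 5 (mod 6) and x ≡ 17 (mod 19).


M = 6*19 = 114
M1 = M/6 = 19, M2 = M/19 = 6
M1^(-1) mod 6 = 1, M2^(-1) mod 19 = 16
x = 5*19*1 + 17*6*16 = 1727
1727 mod 114 = 17
Check: 17 mod 6 = 5 ✓, 17 mod 19 = 17 ✓

x ≡ 17 (mod 114)


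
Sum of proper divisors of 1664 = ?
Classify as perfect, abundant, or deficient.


Proper divisors: 1, 2, 4, 8, 13, 16, 26, 32, 52, 64, 104, 128, 208, 416, 832
Sum = 1 + 2 + 4 + 8 + 13 + 16 + 26 + 32 + 52 + 64 + 104 + 128 + 208 + 416 + 832 = 1906
1906 > 1664 → abundant

s(1664) = 1906 (abundant)


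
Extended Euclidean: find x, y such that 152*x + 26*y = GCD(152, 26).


Tabular extended Euclidean (each row: r = 152*s + 26*t):
r=152, s=1, t=0
r=26, s=0, t=1
q=5: r=22, s=1, t=-5   [152*(1) + 26*(-5) = 22]
q=1: r=4, s=-1, t=6   [152*(-1) + 26*(6) = 4]
q=5: r=2, s=6, t=-35   [152*(6) + 26*(-35) = 2]
q=2: r=0, s=-13, t=76   [152*(-13) + 26*(76) = 0]
GCD = 2; from the row with r=2: x=6, y=-35
Check: 152*(6) + 26*(-35) = 912 - 910 = 2

GCD = 2, x = 6, y = -35


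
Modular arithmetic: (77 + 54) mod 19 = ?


77 + 54 = 131
131 mod 19 = 17


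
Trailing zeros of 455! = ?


floor(455/5) = 91
floor(455/25) = 18
floor(455/125) = 3
Total = 112

112 trailing zeros


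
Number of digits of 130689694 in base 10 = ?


130689694 has 9 digits in base 10
floor(log10(130689694)) + 1 = floor(8.1162) + 1 = 9

9 digits (base 10)


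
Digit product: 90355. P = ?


9 × 0 × 3 × 5 × 5 = 0


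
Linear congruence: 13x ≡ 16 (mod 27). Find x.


GCD(13, 27) = 1, unique solution
a^(-1) mod 27 = 25
x = 25 * 16 mod 27 = 22

x ≡ 22 (mod 27)


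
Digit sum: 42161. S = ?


4 + 2 + 1 + 6 + 1 = 14


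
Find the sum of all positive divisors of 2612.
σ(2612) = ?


Divisors of 2612: 1, 2, 4, 653, 1306, 2612
Sum = 1 + 2 + 4 + 653 + 1306 + 2612 = 4578

σ(2612) = 4578


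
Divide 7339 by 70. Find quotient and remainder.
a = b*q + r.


7339 = 70 * 104 + 59
Check: 7280 + 59 = 7339

q = 104, r = 59


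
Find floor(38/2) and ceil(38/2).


38/2 = 19.0000
floor = 19
ceil = 19

floor = 19, ceil = 19


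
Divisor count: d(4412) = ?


4412 = 2^2 × 1103^1
d(4412) = (2+1) × (1+1) = 6

6 divisors


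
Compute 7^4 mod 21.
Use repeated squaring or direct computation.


7^1 mod 21 = 7
7^2 mod 21 = 7
7^3 mod 21 = 7
7^4 mod 21 = 7


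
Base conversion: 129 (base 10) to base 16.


129 (base 10) = 129 (decimal)
129 (decimal) = 81 (base 16)


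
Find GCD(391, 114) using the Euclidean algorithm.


391 = 3 * 114 + 49
114 = 2 * 49 + 16
49 = 3 * 16 + 1
16 = 16 * 1 + 0
GCD = 1


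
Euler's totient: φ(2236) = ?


2236 = 2^2 × 13 × 43
Prime factors: 2, 13, 43
φ(2236) = 2236 × (1-1/2) × (1-1/13) × (1-1/43)
= 2236 × 1/2 × 12/13 × 42/43 = 1008

φ(2236) = 1008


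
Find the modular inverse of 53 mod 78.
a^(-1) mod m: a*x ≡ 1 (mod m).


Use the extended Euclidean algorithm on (78, 53); each row r = 78*s + 53*t:
r=78, s=1, t=0
r=53, s=0, t=1
q=1: r=25, s=1, t=-1   [78*(1) + 53*(-1) = 25]
q=2: r=3, s=-2, t=3   [78*(-2) + 53*(3) = 3]
q=8: r=1, s=17, t=-25   [78*(17) + 53*(-25) = 1]
q=3: r=0, s=-53, t=78   [78*(-53) + 53*(78) = 0]
GCD = 1 with t = -25, so 53*(-25) ≡ 1 (mod 78)
Inverse = -25 mod 78 = 53
Check: 53 * 53 = 2809 ≡ 1 (mod 78)

53^(-1) ≡ 53 (mod 78)


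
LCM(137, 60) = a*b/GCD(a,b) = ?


GCD(137, 60) = 1
LCM = 137*60/1 = 8220/1 = 8220

LCM = 8220


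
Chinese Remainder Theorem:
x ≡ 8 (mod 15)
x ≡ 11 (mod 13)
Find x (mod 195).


M = 15*13 = 195
M1 = M/15 = 13, M2 = M/13 = 15
M1^(-1) mod 15 = 7, M2^(-1) mod 13 = 7
x = 8*13*7 + 11*15*7 = 1883
1883 mod 195 = 128
Check: 128 mod 15 = 8 ✓, 128 mod 13 = 11 ✓

x ≡ 128 (mod 195)


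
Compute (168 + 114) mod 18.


168 + 114 = 282
282 mod 18 = 12


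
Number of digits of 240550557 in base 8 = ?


240550557 in base 8 = 1625501235
Number of digits = 10

10 digits (base 8)


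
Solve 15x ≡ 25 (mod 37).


GCD(15, 37) = 1, unique solution
a^(-1) mod 37 = 5
x = 5 * 25 mod 37 = 14

x ≡ 14 (mod 37)


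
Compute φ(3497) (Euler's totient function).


3497 = 13 × 269
Prime factors: 13, 269
φ(3497) = 3497 × (1-1/13) × (1-1/269)
= 3497 × 12/13 × 268/269 = 3216

φ(3497) = 3216


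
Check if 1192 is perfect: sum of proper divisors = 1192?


Proper divisors of 1192: 1, 2, 4, 8, 149, 298, 596
Sum = 1 + 2 + 4 + 8 + 149 + 298 + 596 = 1058

No, 1192 is not perfect (1058 ≠ 1192)


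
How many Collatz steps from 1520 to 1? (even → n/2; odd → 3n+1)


1520 → 760 → 380 → 190 → 95 → 286 → 143 → 430 → 215 → 646 → 323 → 970 → 485 → 1456 → 728 → 364 → 182 → 91 → 274 → 137 → 412 → 206 → 103 → 310 → 155 → 466 → 233 → 700 → 350 → 175 → 526 → 263 → 790 → 395 → 1186 → 593 → 1780 → 890 → 445 → 1336 → 668 → 334 → 167 → 502 → 251 → 754 → 377 → 1132 → 566 → 283 → 850 → 425 → 1276 → 638 → 319 → 958 → 479 → 1438 → 719 → 2158 → 1079 → 3238 → 1619 → 4858 → 2429 → 7288 → 3644 → 1822 → 911 → 2734 → 1367 → 4102 → 2051 → 6154 → 3077 → 9232 → 4616 → 2308 → 1154 → 577 → 1732 → 866 → 433 → 1300 → 650 → 325 → 976 → 488 → 244 → 122 → 61 → 184 → 92 → 46 → 23 → 70 → 35 → 106 → 53 → 160 → 80 → 40 → 20 → 10 → 5 → 16 → 8 → 4 → 2 → 1
Total steps = 109

109 steps


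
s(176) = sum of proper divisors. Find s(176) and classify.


Proper divisors: 1, 2, 4, 8, 11, 16, 22, 44, 88
Sum = 1 + 2 + 4 + 8 + 11 + 16 + 22 + 44 + 88 = 196
196 > 176 → abundant

s(176) = 196 (abundant)


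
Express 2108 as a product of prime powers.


2108 / 2 = 1054
1054 / 2 = 527
527 / 17 = 31
31 / 31 = 1
2108 = 2^2 × 17 × 31


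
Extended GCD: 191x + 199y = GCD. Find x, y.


Tabular extended Euclidean (each row: r = 191*s + 199*t):
r=191, s=1, t=0
r=199, s=0, t=1
q=0: r=191, s=1, t=0   [191*(1) + 199*(0) = 191]
q=1: r=8, s=-1, t=1   [191*(-1) + 199*(1) = 8]
q=23: r=7, s=24, t=-23   [191*(24) + 199*(-23) = 7]
q=1: r=1, s=-25, t=24   [191*(-25) + 199*(24) = 1]
q=7: r=0, s=199, t=-191   [191*(199) + 199*(-191) = 0]
GCD = 1; from the row with r=1: x=-25, y=24
Check: 191*(-25) + 199*(24) = -4775 + 4776 = 1

GCD = 1, x = -25, y = 24


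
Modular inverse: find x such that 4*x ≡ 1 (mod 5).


Use the extended Euclidean algorithm on (5, 4); each row r = 5*s + 4*t:
r=5, s=1, t=0
r=4, s=0, t=1
q=1: r=1, s=1, t=-1   [5*(1) + 4*(-1) = 1]
q=4: r=0, s=-4, t=5   [5*(-4) + 4*(5) = 0]
GCD = 1 with t = -1, so 4*(-1) ≡ 1 (mod 5)
Inverse = -1 mod 5 = 4
Check: 4 * 4 = 16 ≡ 1 (mod 5)

4^(-1) ≡ 4 (mod 5)


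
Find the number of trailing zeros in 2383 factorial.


floor(2383/5) = 476
floor(2383/25) = 95
floor(2383/125) = 19
floor(2383/625) = 3
Total = 593

593 trailing zeros


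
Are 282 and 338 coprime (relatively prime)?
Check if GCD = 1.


Euclidean algorithm:
338 = 1 * 282 + 56
282 = 5 * 56 + 2
56 = 28 * 2 + 0
GCD(282, 338) = 2

No, not coprime (GCD = 2)


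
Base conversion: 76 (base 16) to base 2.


76 (base 16) = 118 (decimal)
118 (decimal) = 1110110 (base 2)


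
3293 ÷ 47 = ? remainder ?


3293 = 47 * 70 + 3
Check: 3290 + 3 = 3293

q = 70, r = 3


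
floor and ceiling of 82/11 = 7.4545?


82/11 = 7.4545
floor = 7
ceil = 8

floor = 7, ceil = 8


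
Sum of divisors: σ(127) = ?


Divisors of 127: 1, 127
Sum = 1 + 127 = 128

σ(127) = 128


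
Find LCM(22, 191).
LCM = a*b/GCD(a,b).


GCD(22, 191) = 1
LCM = 22*191/1 = 4202/1 = 4202

LCM = 4202


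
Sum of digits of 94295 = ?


9 + 4 + 2 + 9 + 5 = 29


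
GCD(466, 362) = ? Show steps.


466 = 1 * 362 + 104
362 = 3 * 104 + 50
104 = 2 * 50 + 4
50 = 12 * 4 + 2
4 = 2 * 2 + 0
GCD = 2


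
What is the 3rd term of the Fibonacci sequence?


Sequence: 1, 1, 2
F(3) = 2


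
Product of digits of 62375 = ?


6 × 2 × 3 × 7 × 5 = 1260


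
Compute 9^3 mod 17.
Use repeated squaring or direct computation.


9^1 mod 17 = 9
9^2 mod 17 = 13
9^3 mod 17 = 15


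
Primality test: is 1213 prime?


Check divisors up to sqrt(1213) = 34.8281
No divisors found.
1213 is prime.

Yes, 1213 is prime


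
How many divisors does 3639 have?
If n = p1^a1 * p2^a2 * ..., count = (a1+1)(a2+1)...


3639 = 3^1 × 1213^1
d(3639) = (1+1) × (1+1) = 4

4 divisors


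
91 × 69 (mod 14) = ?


91 × 69 = 6279
6279 mod 14 = 7


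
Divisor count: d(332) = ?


332 = 2^2 × 83^1
d(332) = (2+1) × (1+1) = 6

6 divisors


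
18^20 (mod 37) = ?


18^1 mod 37 = 18
18^2 mod 37 = 28
18^3 mod 37 = 23
18^4 mod 37 = 7
18^5 mod 37 = 15
18^6 mod 37 = 11
18^7 mod 37 = 13
18^8 mod 37 = 12
18^9 mod 37 = 31
18^10 mod 37 = 3
18^11 mod 37 = 17
18^12 mod 37 = 10
18^13 mod 37 = 32
18^14 mod 37 = 21
18^15 mod 37 = 8
18^16 mod 37 = 33
18^17 mod 37 = 2
18^18 mod 37 = 36
18^19 mod 37 = 19
18^20 mod 37 = 9


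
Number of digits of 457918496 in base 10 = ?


457918496 has 9 digits in base 10
floor(log10(457918496)) + 1 = floor(8.6608) + 1 = 9

9 digits (base 10)


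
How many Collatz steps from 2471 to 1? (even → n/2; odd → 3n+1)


2471 → 7414 → 3707 → 11122 → 5561 → 16684 → 8342 → 4171 → 12514 → 6257 → 18772 → 9386 → 4693 → 14080 → 7040 → 3520 → 1760 → 880 → 440 → 220 → 110 → 55 → 166 → 83 → 250 → 125 → 376 → 188 → 94 → 47 → 142 → 71 → 214 → 107 → 322 → 161 → 484 → 242 → 121 → 364 → 182 → 91 → 274 → 137 → 412 → 206 → 103 → 310 → 155 → 466 → 233 → 700 → 350 → 175 → 526 → 263 → 790 → 395 → 1186 → 593 → 1780 → 890 → 445 → 1336 → 668 → 334 → 167 → 502 → 251 → 754 → 377 → 1132 → 566 → 283 → 850 → 425 → 1276 → 638 → 319 → 958 → 479 → 1438 → 719 → 2158 → 1079 → 3238 → 1619 → 4858 → 2429 → 7288 → 3644 → 1822 → 911 → 2734 → 1367 → 4102 → 2051 → 6154 → 3077 → 9232 → 4616 → 2308 → 1154 → 577 → 1732 → 866 → 433 → 1300 → 650 → 325 → 976 → 488 → 244 → 122 → 61 → 184 → 92 → 46 → 23 → 70 → 35 → 106 → 53 → 160 → 80 → 40 → 20 → 10 → 5 → 16 → 8 → 4 → 2 → 1
Total steps = 133

133 steps


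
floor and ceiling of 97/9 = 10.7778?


97/9 = 10.7778
floor = 10
ceil = 11

floor = 10, ceil = 11


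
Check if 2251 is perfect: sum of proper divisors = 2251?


Proper divisors of 2251: 1
Sum = 1 = 1

No, 2251 is not perfect (1 ≠ 2251)


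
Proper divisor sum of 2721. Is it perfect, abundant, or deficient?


Proper divisors: 1, 3, 907
Sum = 1 + 3 + 907 = 911
911 < 2721 → deficient

s(2721) = 911 (deficient)


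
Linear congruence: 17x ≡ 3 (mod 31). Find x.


GCD(17, 31) = 1, unique solution
a^(-1) mod 31 = 11
x = 11 * 3 mod 31 = 2

x ≡ 2 (mod 31)


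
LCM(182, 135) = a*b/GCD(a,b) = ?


GCD(182, 135) = 1
LCM = 182*135/1 = 24570/1 = 24570

LCM = 24570


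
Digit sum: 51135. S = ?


5 + 1 + 1 + 3 + 5 = 15


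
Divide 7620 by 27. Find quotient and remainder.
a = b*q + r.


7620 = 27 * 282 + 6
Check: 7614 + 6 = 7620

q = 282, r = 6


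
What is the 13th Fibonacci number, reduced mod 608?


F(k) mod 608 for k=1..13:
1, 1, 2, 3, 5, 8, 13, 21, 34, 55, 89, 144, 233
F(13) mod 608 = 233


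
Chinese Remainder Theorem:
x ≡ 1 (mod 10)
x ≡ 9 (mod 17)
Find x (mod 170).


M = 10*17 = 170
M1 = M/10 = 17, M2 = M/17 = 10
M1^(-1) mod 10 = 3, M2^(-1) mod 17 = 12
x = 1*17*3 + 9*10*12 = 1131
1131 mod 170 = 111
Check: 111 mod 10 = 1 ✓, 111 mod 17 = 9 ✓

x ≡ 111 (mod 170)


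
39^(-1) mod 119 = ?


Use the extended Euclidean algorithm on (119, 39); each row r = 119*s + 39*t:
r=119, s=1, t=0
r=39, s=0, t=1
q=3: r=2, s=1, t=-3   [119*(1) + 39*(-3) = 2]
q=19: r=1, s=-19, t=58   [119*(-19) + 39*(58) = 1]
q=2: r=0, s=39, t=-119   [119*(39) + 39*(-119) = 0]
GCD = 1 with t = 58, so 39*(58) ≡ 1 (mod 119)
Inverse = 58 mod 119 = 58
Check: 39 * 58 = 2262 ≡ 1 (mod 119)

39^(-1) ≡ 58 (mod 119)


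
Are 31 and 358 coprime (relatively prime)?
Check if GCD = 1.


Euclidean algorithm:
358 = 11 * 31 + 17
31 = 1 * 17 + 14
17 = 1 * 14 + 3
14 = 4 * 3 + 2
3 = 1 * 2 + 1
2 = 2 * 1 + 0
GCD(31, 358) = 1

Yes, coprime (GCD = 1)


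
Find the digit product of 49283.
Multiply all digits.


4 × 9 × 2 × 8 × 3 = 1728


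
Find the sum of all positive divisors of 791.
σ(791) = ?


Divisors of 791: 1, 7, 113, 791
Sum = 1 + 7 + 113 + 791 = 912

σ(791) = 912


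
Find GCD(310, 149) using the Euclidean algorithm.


310 = 2 * 149 + 12
149 = 12 * 12 + 5
12 = 2 * 5 + 2
5 = 2 * 2 + 1
2 = 2 * 1 + 0
GCD = 1


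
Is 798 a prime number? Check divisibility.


798 / 2 = 399 (exact division)
798 is NOT prime.

No, 798 is not prime


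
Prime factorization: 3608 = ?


3608 / 2 = 1804
1804 / 2 = 902
902 / 2 = 451
451 / 11 = 41
41 / 41 = 1
3608 = 2^3 × 11 × 41


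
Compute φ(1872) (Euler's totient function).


1872 = 2^4 × 3^2 × 13
Prime factors: 2, 3, 13
φ(1872) = 1872 × (1-1/2) × (1-1/3) × (1-1/13)
= 1872 × 1/2 × 2/3 × 12/13 = 576

φ(1872) = 576


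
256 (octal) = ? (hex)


256 (base 8) = 174 (decimal)
174 (decimal) = AE (base 16)


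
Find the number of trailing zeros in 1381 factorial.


floor(1381/5) = 276
floor(1381/25) = 55
floor(1381/125) = 11
floor(1381/625) = 2
Total = 344

344 trailing zeros


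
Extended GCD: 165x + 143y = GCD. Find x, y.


Tabular extended Euclidean (each row: r = 165*s + 143*t):
r=165, s=1, t=0
r=143, s=0, t=1
q=1: r=22, s=1, t=-1   [165*(1) + 143*(-1) = 22]
q=6: r=11, s=-6, t=7   [165*(-6) + 143*(7) = 11]
q=2: r=0, s=13, t=-15   [165*(13) + 143*(-15) = 0]
GCD = 11; from the row with r=11: x=-6, y=7
Check: 165*(-6) + 143*(7) = -990 + 1001 = 11

GCD = 11, x = -6, y = 7


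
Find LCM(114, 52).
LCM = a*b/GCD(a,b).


GCD(114, 52) = 2
LCM = 114*52/2 = 5928/2 = 2964

LCM = 2964


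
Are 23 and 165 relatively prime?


Euclidean algorithm:
165 = 7 * 23 + 4
23 = 5 * 4 + 3
4 = 1 * 3 + 1
3 = 3 * 1 + 0
GCD(23, 165) = 1

Yes, coprime (GCD = 1)


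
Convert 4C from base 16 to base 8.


4C (base 16) = 76 (decimal)
76 (decimal) = 114 (base 8)


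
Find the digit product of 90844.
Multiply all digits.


9 × 0 × 8 × 4 × 4 = 0


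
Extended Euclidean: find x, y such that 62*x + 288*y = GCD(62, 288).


Tabular extended Euclidean (each row: r = 62*s + 288*t):
r=62, s=1, t=0
r=288, s=0, t=1
q=0: r=62, s=1, t=0   [62*(1) + 288*(0) = 62]
q=4: r=40, s=-4, t=1   [62*(-4) + 288*(1) = 40]
q=1: r=22, s=5, t=-1   [62*(5) + 288*(-1) = 22]
q=1: r=18, s=-9, t=2   [62*(-9) + 288*(2) = 18]
q=1: r=4, s=14, t=-3   [62*(14) + 288*(-3) = 4]
q=4: r=2, s=-65, t=14   [62*(-65) + 288*(14) = 2]
q=2: r=0, s=144, t=-31   [62*(144) + 288*(-31) = 0]
GCD = 2; from the row with r=2: x=-65, y=14
Check: 62*(-65) + 288*(14) = -4030 + 4032 = 2

GCD = 2, x = -65, y = 14


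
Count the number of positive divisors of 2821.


2821 = 7^1 × 13^1 × 31^1
d(2821) = (1+1) × (1+1) × (1+1) = 8

8 divisors


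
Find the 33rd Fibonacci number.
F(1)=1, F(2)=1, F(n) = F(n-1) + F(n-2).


Sequence: 1, 1, 2, 3, 5, 8, 13, 21, 34, 55, 89, 144, 233, 377, 610, 987, 1597, 2584, 4181, 6765, 10946, 17711, 28657, 46368, 75025, 121393, 196418, 317811, 514229, 832040, 1346269, 2178309, 3524578
F(33) = 3524578


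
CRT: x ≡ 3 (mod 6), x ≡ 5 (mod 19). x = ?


M = 6*19 = 114
M1 = M/6 = 19, M2 = M/19 = 6
M1^(-1) mod 6 = 1, M2^(-1) mod 19 = 16
x = 3*19*1 + 5*6*16 = 537
537 mod 114 = 81
Check: 81 mod 6 = 3 ✓, 81 mod 19 = 5 ✓

x ≡ 81 (mod 114)


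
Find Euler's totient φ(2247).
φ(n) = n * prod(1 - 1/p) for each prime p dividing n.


2247 = 3 × 7 × 107
Prime factors: 3, 7, 107
φ(2247) = 2247 × (1-1/3) × (1-1/7) × (1-1/107)
= 2247 × 2/3 × 6/7 × 106/107 = 1272

φ(2247) = 1272


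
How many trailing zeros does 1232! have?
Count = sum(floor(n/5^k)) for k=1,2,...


floor(1232/5) = 246
floor(1232/25) = 49
floor(1232/125) = 9
floor(1232/625) = 1
Total = 305

305 trailing zeros


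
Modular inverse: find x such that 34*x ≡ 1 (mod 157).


Use the extended Euclidean algorithm on (157, 34); each row r = 157*s + 34*t:
r=157, s=1, t=0
r=34, s=0, t=1
q=4: r=21, s=1, t=-4   [157*(1) + 34*(-4) = 21]
q=1: r=13, s=-1, t=5   [157*(-1) + 34*(5) = 13]
q=1: r=8, s=2, t=-9   [157*(2) + 34*(-9) = 8]
q=1: r=5, s=-3, t=14   [157*(-3) + 34*(14) = 5]
q=1: r=3, s=5, t=-23   [157*(5) + 34*(-23) = 3]
q=1: r=2, s=-8, t=37   [157*(-8) + 34*(37) = 2]
q=1: r=1, s=13, t=-60   [157*(13) + 34*(-60) = 1]
q=2: r=0, s=-34, t=157   [157*(-34) + 34*(157) = 0]
GCD = 1 with t = -60, so 34*(-60) ≡ 1 (mod 157)
Inverse = -60 mod 157 = 97
Check: 34 * 97 = 3298 ≡ 1 (mod 157)

34^(-1) ≡ 97 (mod 157)


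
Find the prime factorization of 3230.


3230 / 2 = 1615
1615 / 5 = 323
323 / 17 = 19
19 / 19 = 1
3230 = 2 × 5 × 17 × 19


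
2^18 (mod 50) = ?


2^1 mod 50 = 2
2^2 mod 50 = 4
2^3 mod 50 = 8
2^4 mod 50 = 16
2^5 mod 50 = 32
2^6 mod 50 = 14
2^7 mod 50 = 28
2^8 mod 50 = 6
2^9 mod 50 = 12
2^10 mod 50 = 24
2^11 mod 50 = 48
2^12 mod 50 = 46
2^13 mod 50 = 42
2^14 mod 50 = 34
2^15 mod 50 = 18
2^16 mod 50 = 36
2^17 mod 50 = 22
2^18 mod 50 = 44


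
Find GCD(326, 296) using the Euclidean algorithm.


326 = 1 * 296 + 30
296 = 9 * 30 + 26
30 = 1 * 26 + 4
26 = 6 * 4 + 2
4 = 2 * 2 + 0
GCD = 2


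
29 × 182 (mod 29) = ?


29 × 182 = 5278
5278 mod 29 = 0


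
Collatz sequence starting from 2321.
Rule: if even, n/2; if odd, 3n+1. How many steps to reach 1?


2321 → 6964 → 3482 → 1741 → 5224 → 2612 → 1306 → 653 → 1960 → 980 → 490 → 245 → 736 → 368 → 184 → 92 → 46 → 23 → 70 → 35 → 106 → 53 → 160 → 80 → 40 → 20 → 10 → 5 → 16 → 8 → 4 → 2 → 1
Total steps = 32

32 steps


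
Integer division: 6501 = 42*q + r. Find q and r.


6501 = 42 * 154 + 33
Check: 6468 + 33 = 6501

q = 154, r = 33


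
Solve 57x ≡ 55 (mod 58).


GCD(57, 58) = 1, unique solution
a^(-1) mod 58 = 57
x = 57 * 55 mod 58 = 3

x ≡ 3 (mod 58)


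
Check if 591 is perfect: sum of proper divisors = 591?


Proper divisors of 591: 1, 3, 197
Sum = 1 + 3 + 197 = 201

No, 591 is not perfect (201 ≠ 591)


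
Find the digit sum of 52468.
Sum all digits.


5 + 2 + 4 + 6 + 8 = 25


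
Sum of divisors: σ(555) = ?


Divisors of 555: 1, 3, 5, 15, 37, 111, 185, 555
Sum = 1 + 3 + 5 + 15 + 37 + 111 + 185 + 555 = 912

σ(555) = 912


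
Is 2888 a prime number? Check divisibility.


2888 / 2 = 1444 (exact division)
2888 is NOT prime.

No, 2888 is not prime


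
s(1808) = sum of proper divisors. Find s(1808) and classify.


Proper divisors: 1, 2, 4, 8, 16, 113, 226, 452, 904
Sum = 1 + 2 + 4 + 8 + 16 + 113 + 226 + 452 + 904 = 1726
1726 < 1808 → deficient

s(1808) = 1726 (deficient)


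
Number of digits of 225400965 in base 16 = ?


225400965 in base 16 = D6F5885
Number of digits = 7

7 digits (base 16)


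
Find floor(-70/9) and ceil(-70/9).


-70/9 = -7.7778
floor = -8
ceil = -7

floor = -8, ceil = -7


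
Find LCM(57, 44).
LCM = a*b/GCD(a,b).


GCD(57, 44) = 1
LCM = 57*44/1 = 2508/1 = 2508

LCM = 2508


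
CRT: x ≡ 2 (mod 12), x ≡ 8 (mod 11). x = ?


M = 12*11 = 132
M1 = M/12 = 11, M2 = M/11 = 12
M1^(-1) mod 12 = 11, M2^(-1) mod 11 = 1
x = 2*11*11 + 8*12*1 = 338
338 mod 132 = 74
Check: 74 mod 12 = 2 ✓, 74 mod 11 = 8 ✓

x ≡ 74 (mod 132)


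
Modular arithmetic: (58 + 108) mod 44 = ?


58 + 108 = 166
166 mod 44 = 34


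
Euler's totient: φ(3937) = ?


3937 = 31 × 127
Prime factors: 31, 127
φ(3937) = 3937 × (1-1/31) × (1-1/127)
= 3937 × 30/31 × 126/127 = 3780

φ(3937) = 3780


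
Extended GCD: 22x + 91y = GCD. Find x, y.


Tabular extended Euclidean (each row: r = 22*s + 91*t):
r=22, s=1, t=0
r=91, s=0, t=1
q=0: r=22, s=1, t=0   [22*(1) + 91*(0) = 22]
q=4: r=3, s=-4, t=1   [22*(-4) + 91*(1) = 3]
q=7: r=1, s=29, t=-7   [22*(29) + 91*(-7) = 1]
q=3: r=0, s=-91, t=22   [22*(-91) + 91*(22) = 0]
GCD = 1; from the row with r=1: x=29, y=-7
Check: 22*(29) + 91*(-7) = 638 - 637 = 1

GCD = 1, x = 29, y = -7


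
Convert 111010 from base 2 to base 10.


111010 (base 2) = 58 (decimal)
58 (decimal) = 58 (base 10)


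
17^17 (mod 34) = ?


17^1 mod 34 = 17
17^2 mod 34 = 17
17^3 mod 34 = 17
17^4 mod 34 = 17
17^5 mod 34 = 17
17^6 mod 34 = 17
17^7 mod 34 = 17
17^8 mod 34 = 17
17^9 mod 34 = 17
17^10 mod 34 = 17
17^11 mod 34 = 17
17^12 mod 34 = 17
17^13 mod 34 = 17
17^14 mod 34 = 17
17^15 mod 34 = 17
17^16 mod 34 = 17
17^17 mod 34 = 17
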